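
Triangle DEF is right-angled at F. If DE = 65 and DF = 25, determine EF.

EF = sqrt(65^2 - 25^2) = sqrt(3600) = 60

60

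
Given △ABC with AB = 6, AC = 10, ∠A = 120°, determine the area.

When two sides and the included angle are known, the area formula is (1/2)ab sin(C).
The height from one side to the opposite vertex is 10 sin(120°) = 5*sqrt(3).
Area = (1/2) * 6 * 5*sqrt(3) = 15*sqrt(3).

15*sqrt(3)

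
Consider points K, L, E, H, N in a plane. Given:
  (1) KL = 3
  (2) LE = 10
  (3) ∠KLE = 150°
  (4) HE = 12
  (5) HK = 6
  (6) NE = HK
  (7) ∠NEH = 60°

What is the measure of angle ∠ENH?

From the given relations: NE = HK = 6.
Step 1: By the law of cosines on triangle NEH: NH² = 6² + 12² − 2·6·12·cos(60°) = 108, so NH = 6·√3.
Step 2: By the inverse law of cosines on triangle ENH: cos(∠ENH) = (6² + (6·√3)² − 12²) / (2·6·6·√3) = 0/124.71 = 0, so ∠ENH = 90°.

Therefore, the measure of angle ∠ENH = 90°.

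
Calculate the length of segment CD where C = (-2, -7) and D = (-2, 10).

d = sqrt((-2 - -2)^2 + (10 - -7)^2)
d = sqrt(0^2 + 17^2)
d = sqrt(0 + 289)
d = sqrt(289) = 17

17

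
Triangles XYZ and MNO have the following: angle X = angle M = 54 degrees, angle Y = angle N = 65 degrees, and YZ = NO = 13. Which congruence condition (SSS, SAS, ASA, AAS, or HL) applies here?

The given information matches AAS: Two pairs of corresponding angles and a non-included side are equal (Angle-Angle-Side).

AAS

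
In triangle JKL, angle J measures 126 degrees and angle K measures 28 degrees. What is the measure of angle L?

angle L = 180 - 126 - 28 = 26 degrees.

26 degrees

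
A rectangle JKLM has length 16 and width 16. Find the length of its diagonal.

Using the Pythagorean theorem:
d² = 16² + 16² = 256 + 256 = 512
d = sqrt(512) = 16*sqrt(2)

16*sqrt(2)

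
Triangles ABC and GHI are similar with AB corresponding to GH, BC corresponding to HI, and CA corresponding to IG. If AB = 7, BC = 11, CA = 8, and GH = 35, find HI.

Since the triangles are similar, the ratio of corresponding sides is constant.
Scale factor k = GH / AB = 35 / 7 = 5
HI = k * BC = 5 * 11 = 55

55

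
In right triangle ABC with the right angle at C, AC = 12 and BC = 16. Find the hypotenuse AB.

By the Pythagorean theorem: AB^2 = AC^2 + BC^2
AB^2 = 12^2 + 16^2 = 144 + 256 = 400
AB = sqrt(400) = 20

20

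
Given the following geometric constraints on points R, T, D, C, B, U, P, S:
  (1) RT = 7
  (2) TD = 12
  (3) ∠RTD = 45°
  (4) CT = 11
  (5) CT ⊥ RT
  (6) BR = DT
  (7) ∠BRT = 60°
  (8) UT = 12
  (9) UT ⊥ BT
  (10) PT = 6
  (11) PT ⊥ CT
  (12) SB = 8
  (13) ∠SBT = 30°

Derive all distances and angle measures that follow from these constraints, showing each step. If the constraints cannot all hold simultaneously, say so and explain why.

The constraints are consistent.

From the given relations:
  BR = DT = 12

Step 1: From RT = 7, TD = 12, and ∠RTD = 45°, by the law of cosines:
  RD² = RT² + TD² - 2·RT·TD·cos(45°) = 49 + 144 - 118.8 = 74.21
  RD ≈ 8.61

Step 2: From RT = 7, TC = 11, and ∠RTC = 90°, by the law of cosines:
  RC² = RT² + TC² - 2·RT·TC·cos(90°) = 49 + 121 - 0 = 170
  RC = √170

Step 3: From TR = 7, RB = 12, and ∠TRB = 60°, by the law of cosines:
  TB² = TR² + RB² - 2·TR·RB·cos(60°) = 49 + 144 - 84 = 109
  TB = √109

Step 4: From CT = 11, TP = 6, and ∠CTP = 90°, by the law of cosines:
  CP² = CT² + TP² - 2·CT·TP·cos(90°) = 121 + 36 - 0 = 157
  CP = √157

Step 5: From TB = √109, BS = 8, and ∠TBS = 30°, by the law of cosines:
  TS² = TB² + BS² - 2·TB·BS·cos(30°) = 109 + 64 - 144.7 = 28.33
  TS ≈ 5.32

Step 6: From BT = √109, TU = 12, and ∠BTU = 90°, by the law of cosines:
  BU² = BT² + TU² - 2·BT·TU·cos(90°) = 109 + 144 - 0 = 253
  BU ≈ 15.91

Step 7: From RC = √170, RT = 7, CT = 11, by the inverse law of cosines:
  cos(∠CRT) = (RC² + RT² - CT²) / (2·RC·RT)
  ∠CRT = 57.53°

Step 8: From RD = 8.61, RT = 7, DT = 12, by the inverse law of cosines:
  cos(∠DRT) = (RD² + RT² - DT²) / (2·RD·RT)
  ∠DRT = 99.93°

Step 9: From TB = √109, TR = 7, BR = 12, by the inverse law of cosines:
  cos(∠BTR) = (TB² + TR² - BR²) / (2·TB·TR)
  ∠BTR = 84.5°

Step 10: From DR = 8.61, DT = 12, RT = 7, by the inverse law of cosines:
  cos(∠RDT) = (DR² + DT² - RT²) / (2·DR·DT)
  ∠RDT = 35.07°

Step 11: From CP = √157, CT = 11, PT = 6, by the inverse law of cosines:
  cos(∠PCT) = (CP² + CT² - PT²) / (2·CP·CT)
  ∠PCT = 28.61°

Step 12: From CR = √170, CT = 11, RT = 7, by the inverse law of cosines:
  cos(∠RCT) = (CR² + CT² - RT²) / (2·CR·CT)
  ∠RCT = 32.47°

Step 13: From BR = 12, BT = √109, RT = 7, by the inverse law of cosines:
  cos(∠RBT) = (BR² + BT² - RT²) / (2·BR·BT)
  ∠RBT = 35.5°

Step 14: From PC = √157, PT = 6, CT = 11, by the inverse law of cosines:
  cos(∠CPT) = (PC² + PT² - CT²) / (2·PC·PT)
  ∠CPT = 61.39°

Step 15: From TB = √109, TS = 5.32, BS = 8, by the inverse law of cosines:
  cos(∠BTS) = (TB² + TS² - BS²) / (2·TB·TS)
  ∠BTS = 48.72°

Step 16: From BT = √109, BU = 15.91, TU = 12, by the inverse law of cosines:
  cos(∠TBU) = (BT² + BU² - TU²) / (2·BT·BU)
  ∠TBU = 48.98°

Step 17: From UB = 15.91, UT = 12, BT = √109, by the inverse law of cosines:
  cos(∠BUT) = (UB² + UT² - BT²) / (2·UB·UT)
  ∠BUT = 41.02°

Step 18: From SB = 8, ST = 5.32, BT = √109, by the inverse law of cosines:
  cos(∠BST) = (SB² + ST² - BT²) / (2·SB·ST)
  ∠BST = 101.28°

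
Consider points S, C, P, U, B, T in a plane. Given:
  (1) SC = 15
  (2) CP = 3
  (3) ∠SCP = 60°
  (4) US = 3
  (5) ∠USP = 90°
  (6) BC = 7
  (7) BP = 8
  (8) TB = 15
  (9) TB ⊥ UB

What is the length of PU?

Step 1: By the law of cosines on triangle SCP: SP² = 15² + 3² − 2·15·3·cos(60°) = 189, so SP = 3·√21.
Step 2: By the law of cosines on triangle PSU: PU² = (3·√21)² + 3² − 2·3·√21·3·cos(90°) = 198, so PU = 3·√22.

Therefore, the length of PU = 3·√22.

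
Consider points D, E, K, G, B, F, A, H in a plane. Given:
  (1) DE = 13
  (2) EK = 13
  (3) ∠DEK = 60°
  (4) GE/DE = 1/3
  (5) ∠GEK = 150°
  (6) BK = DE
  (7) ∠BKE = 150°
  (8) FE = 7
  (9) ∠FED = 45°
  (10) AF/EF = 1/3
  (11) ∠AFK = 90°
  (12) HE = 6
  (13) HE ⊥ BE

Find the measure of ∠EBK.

From the given relations: BK = DE = 13.
Step 1: By the law of cosines on triangle BKE: BE² = 13² + 13² − 2·13·13·cos(150°) = 630.72, so BE ≈ 25.11.
Step 2: By the inverse law of cosines on triangle EBK: cos(∠EBK) = (25.11² + 13² − 13²) / (2·25.11·13) = 630.72/652.97 = 0.9659, so ∠EBK = 15°.

Therefore, the measure of angle ∠EBK = 15°.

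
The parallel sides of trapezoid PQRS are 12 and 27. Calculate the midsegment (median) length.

midsegment = (12 + 27) / 2 = 39 / 2 = 39/2

39/2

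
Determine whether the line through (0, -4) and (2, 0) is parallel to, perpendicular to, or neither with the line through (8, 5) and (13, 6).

Slope of line 1: m1 = (0 - -4)/(2 - 0) = 4/2 = 2
Slope of line 2: m2 = (6 - 5)/(13 - 8) = 1/5 = 1/5
m1 != m2 (2 != 1/5), so not parallel.
m1 * m2 = (2) * (1/5) = 2/5 != -1, so not perpendicular.
The lines are neither parallel nor perpendicular.

Neither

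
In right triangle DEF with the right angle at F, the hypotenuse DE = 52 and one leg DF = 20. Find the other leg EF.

Rearranging the Pythagorean theorem to solve for the unknown leg:
leg^2 = hypotenuse^2 - known_leg^2 = 2704 - 400 = 2304
leg = sqrt(2304) = 48.

48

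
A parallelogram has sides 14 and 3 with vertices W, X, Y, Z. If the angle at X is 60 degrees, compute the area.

Area = a * b * sin(theta)
Area = 14 * 3 * sin(60 degrees)
Area = 42 * sqrt(3)/2
Area = 21*sqrt(3)

21*sqrt(3)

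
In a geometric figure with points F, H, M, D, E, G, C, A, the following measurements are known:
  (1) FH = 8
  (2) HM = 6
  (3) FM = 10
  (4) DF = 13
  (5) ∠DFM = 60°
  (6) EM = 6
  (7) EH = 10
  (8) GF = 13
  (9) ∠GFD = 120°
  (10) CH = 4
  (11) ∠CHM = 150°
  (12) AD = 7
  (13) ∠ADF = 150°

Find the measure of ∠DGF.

Step 1: By the law of cosines on triangle GFD: GD² = 13² + 13² − 2·13·13·cos(120°) = 507, so GD = 13·√3.
Step 2: By the inverse law of cosines on triangle DGF: cos(∠DGF) = ((13·√3)² + 13² − 13²) / (2·13·√3·13) = 507/585.43 = 0.866, so ∠DGF = 30°.

Therefore, the measure of angle ∠DGF = 30°.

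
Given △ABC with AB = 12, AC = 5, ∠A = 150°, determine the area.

Area = (1/2)(12)(5) sin(150°) = (1/2)(12)(5)(1/2) = 15

15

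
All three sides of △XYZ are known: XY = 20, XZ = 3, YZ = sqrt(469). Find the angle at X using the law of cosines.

By the inverse law of cosines: cos(X) = (XY² + XZ² - YZ²) / (2 × XY × XZ)
cos(X) = (20² + 3² - (sqrt(469))²) / (2 × 20 × 3)
cos(X) = (400 + 9 - (469)) / 120
cos(X) = -1/2
X = arccos(-1/2) = 120°

120°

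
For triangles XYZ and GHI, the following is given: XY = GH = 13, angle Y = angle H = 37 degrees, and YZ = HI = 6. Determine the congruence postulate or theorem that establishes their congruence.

Consider the given information: XY = GH = 13, angle Y = angle H = 37 degrees, and YZ = HI = 6
This is not SSS or HL: SSS requires all three pairs of sides, but we don't have that. HL only applies to right triangles with matching hypotenuse and leg.
The correct criterion is SAS. Two pairs of corresponding sides and the included angle are equal (Side-Angle-Side).

SAS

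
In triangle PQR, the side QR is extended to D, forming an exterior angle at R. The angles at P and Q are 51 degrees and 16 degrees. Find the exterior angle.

Exterior angle = 51 + 16 = 67 degrees (exterior angle theorem).

67 degrees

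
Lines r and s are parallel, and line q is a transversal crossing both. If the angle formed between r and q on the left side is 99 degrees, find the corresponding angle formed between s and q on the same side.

Corresponding angles formed by parallel lines and a transversal are equal.
The given angle is 99 degrees.
The corresponding angle = 99 degrees.

99 degrees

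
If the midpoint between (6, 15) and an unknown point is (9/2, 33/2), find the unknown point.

Using the midpoint formula: M = ((x1 + x2)/2, (y1 + y2)/2)
We know M = (9/2, 33/2) and Q = (6, 15)
For x: 9/2 = (6 + x2)/2, so x2 = 2*9/2 - 6 = 3
For y: 33/2 = (15 + y2)/2, so y2 = 2*33/2 - 15 = 18
S = (3, 18)

(3, 18)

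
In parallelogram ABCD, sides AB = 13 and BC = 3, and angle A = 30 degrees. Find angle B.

Opposite sides of a parallelogram are parallel, so consecutive angles form co-interior angles on a transversal.
Co-interior angles sum to 180°, giving angle B = 180 - 30 = 150 degrees.

150 degrees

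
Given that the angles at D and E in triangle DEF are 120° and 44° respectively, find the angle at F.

By the triangle angle sum property, the three interior angles of any triangle add up to 180°.
We know angle D = 120° and angle E = 44°, so their sum is 164°.
Therefore angle F = 180° - 164° = 16°.

16 degrees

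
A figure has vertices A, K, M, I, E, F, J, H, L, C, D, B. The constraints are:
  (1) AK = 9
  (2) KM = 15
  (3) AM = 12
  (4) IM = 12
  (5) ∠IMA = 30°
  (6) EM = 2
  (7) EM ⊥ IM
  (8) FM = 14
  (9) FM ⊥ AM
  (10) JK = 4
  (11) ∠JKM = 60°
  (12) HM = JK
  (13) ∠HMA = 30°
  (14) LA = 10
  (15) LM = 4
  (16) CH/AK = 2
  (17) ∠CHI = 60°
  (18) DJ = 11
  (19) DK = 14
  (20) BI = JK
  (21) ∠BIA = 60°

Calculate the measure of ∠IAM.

Step 1: By the law of cosines on triangle AMI: AI² = 12² + 12² − 2·12·12·cos(30°) = 38.58, so AI ≈ 6.21.
Step 2: By the inverse law of cosines on triangle IAM: cos(∠IAM) = (6.21² + 12² − 12²) / (2·6.21·12) = 38.58/149.08 = 0.2588, so ∠IAM = 75°.

Therefore, the measure of angle ∠IAM = 75°.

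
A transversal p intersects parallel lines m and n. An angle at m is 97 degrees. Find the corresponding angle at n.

Corresponding angles are equal: 97 degrees.

97 degrees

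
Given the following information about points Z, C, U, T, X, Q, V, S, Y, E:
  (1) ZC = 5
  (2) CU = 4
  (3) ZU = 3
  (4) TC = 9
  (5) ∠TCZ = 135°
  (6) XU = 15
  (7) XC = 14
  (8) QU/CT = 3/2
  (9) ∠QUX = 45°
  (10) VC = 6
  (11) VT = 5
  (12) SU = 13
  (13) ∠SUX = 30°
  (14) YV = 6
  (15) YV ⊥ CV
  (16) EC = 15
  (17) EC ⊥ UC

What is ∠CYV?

Step 1: By the law of cosines on triangle YVC: YC² = 6² + 6² − 2·6·6·cos(90°) = 72, so YC = 6·√2.
Step 2: By the inverse law of cosines on triangle CYV: cos(∠CYV) = ((6·√2)² + 6² − 6²) / (2·6·√2·6) = 72/101.82 = 0.7071, so ∠CYV = 45°.

Therefore, the measure of angle ∠CYV = 45°.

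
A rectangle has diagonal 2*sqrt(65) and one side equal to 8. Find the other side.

The diagonal of a rectangle forms a right triangle with the two sides.
Rearranging the Pythagorean theorem: missing side = sqrt(d^2 - known^2).
= sqrt(260 - 64) = sqrt(196) = 14.

14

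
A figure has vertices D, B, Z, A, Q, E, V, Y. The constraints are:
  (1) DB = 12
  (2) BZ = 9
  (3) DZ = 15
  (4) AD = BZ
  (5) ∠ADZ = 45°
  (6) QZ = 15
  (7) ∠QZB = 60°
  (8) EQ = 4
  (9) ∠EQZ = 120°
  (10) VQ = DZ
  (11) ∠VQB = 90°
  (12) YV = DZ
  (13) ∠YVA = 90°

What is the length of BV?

From the given relations: VQ = DZ = 15.
Step 1: By the law of cosines on triangle BZQ: BQ² = 9² + 15² − 2·9·15·cos(60°) = 171, so BQ = 3·√19.
Step 2: By the law of cosines on triangle BQV: BV² = (3·√19)² + 15² − 2·3·√19·15·cos(90°) = 396, so BV = 6·√11.

Therefore, the length of BV = 6·√11.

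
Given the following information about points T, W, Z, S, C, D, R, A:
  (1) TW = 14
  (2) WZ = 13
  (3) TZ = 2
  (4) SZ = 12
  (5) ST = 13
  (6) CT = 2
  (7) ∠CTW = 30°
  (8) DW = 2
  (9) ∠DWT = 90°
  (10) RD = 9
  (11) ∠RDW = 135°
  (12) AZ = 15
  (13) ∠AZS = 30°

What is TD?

Step 1: By the law of cosines on triangle TWD: TD² = 14² + 2² − 2·14·2·cos(90°) = 200, so TD = 10·√2.

Therefore, the length of TD = 10·√2.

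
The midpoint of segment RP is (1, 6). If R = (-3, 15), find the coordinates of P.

Using the midpoint formula: M = ((x1 + x2)/2, (y1 + y2)/2)
We know M = (1, 6) and R = (-3, 15)
For x: 1 = (-3 + x2)/2, so x2 = 2*1 - -3 = 5
For y: 6 = (15 + y2)/2, so y2 = 2*6 - 15 = -3
P = (5, -3)

(5, -3)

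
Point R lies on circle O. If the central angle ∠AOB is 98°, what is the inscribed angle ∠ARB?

An inscribed angle intercepts an arc from a point on the circle, while the central angle intercepts the same arc from the center.
The inscribed angle is always half the central angle: 98° / 2 = 49°.

49°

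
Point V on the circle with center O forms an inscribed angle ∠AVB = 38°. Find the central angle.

The inscribed angle theorem states that a central angle is always twice any inscribed angle that subtends the same arc.
Since the inscribed angle is 38°, the central angle = 2 × 38° = 76°.

76°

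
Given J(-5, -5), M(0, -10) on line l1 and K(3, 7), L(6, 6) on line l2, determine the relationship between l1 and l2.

Slope of line 1: m1 = (-10 - -5)/(0 - -5) = -5/5 = -1
Slope of line 2: m2 = (6 - 7)/(6 - 3) = -1/3 = -1/3
For parallel lines we need equal slopes: -1 != -1/3.
For perpendicular lines we need m1*m2 = -1: (-1)(-1/3) = 1/3 != -1.
Since neither condition holds, the lines are neither parallel nor perpendicular.

Neither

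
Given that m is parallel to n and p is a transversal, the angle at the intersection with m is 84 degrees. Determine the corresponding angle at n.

When a transversal crosses parallel lines, angles in the same position at each intersection are called corresponding angles.
These are always equal, so the answer is 84 degrees.

84 degrees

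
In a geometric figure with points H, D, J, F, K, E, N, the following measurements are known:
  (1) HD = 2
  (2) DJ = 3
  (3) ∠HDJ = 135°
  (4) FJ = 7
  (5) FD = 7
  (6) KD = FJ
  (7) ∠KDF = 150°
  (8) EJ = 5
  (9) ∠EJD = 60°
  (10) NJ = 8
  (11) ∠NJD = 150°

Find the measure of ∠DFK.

From the given relations: KD = FJ = 7.
Step 1: By the law of cosines on triangle FDK: FK² = 7² + 7² − 2·7·7·cos(150°) = 182.87, so FK ≈ 13.52.
Step 2: By the inverse law of cosines on triangle DFK: cos(∠DFK) = (7² + 13.52² − 7²) / (2·7·13.52) = 182.87/189.32 = 0.9659, so ∠DFK = 15°.

Therefore, the measure of angle ∠DFK = 15°.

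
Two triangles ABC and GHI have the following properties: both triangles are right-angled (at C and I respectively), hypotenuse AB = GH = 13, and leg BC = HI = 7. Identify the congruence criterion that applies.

The given information provides:
both triangles are right-angled (at C and I respectively), hypotenuse AB = GH = 13, and leg BC = HI = 7
This matches the HL congruence theorem.
The hypotenuse and one leg of two right triangles are equal (Hypotenuse-Leg).

HL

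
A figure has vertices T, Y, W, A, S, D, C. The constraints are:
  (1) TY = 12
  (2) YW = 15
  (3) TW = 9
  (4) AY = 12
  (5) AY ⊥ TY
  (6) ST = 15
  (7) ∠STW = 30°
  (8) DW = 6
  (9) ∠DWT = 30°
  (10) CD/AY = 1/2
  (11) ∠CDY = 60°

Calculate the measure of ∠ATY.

Step 1: By the law of cosines on triangle TYA: TA² = 12² + 12² − 2·12·12·cos(90°) = 288, so TA = 12·√2.
Step 2: By the inverse law of cosines on triangle ATY: cos(∠ATY) = ((12·√2)² + 12² − 12²) / (2·12·√2·12) = 288/407.29 = 0.7071, so ∠ATY = 45°.

Therefore, the measure of angle ∠ATY = 45°.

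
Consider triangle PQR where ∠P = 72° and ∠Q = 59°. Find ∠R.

Let angle R = x. Then 72 + 59 + x = 180.
x = 180 - 131 = 49 degrees.

49 degrees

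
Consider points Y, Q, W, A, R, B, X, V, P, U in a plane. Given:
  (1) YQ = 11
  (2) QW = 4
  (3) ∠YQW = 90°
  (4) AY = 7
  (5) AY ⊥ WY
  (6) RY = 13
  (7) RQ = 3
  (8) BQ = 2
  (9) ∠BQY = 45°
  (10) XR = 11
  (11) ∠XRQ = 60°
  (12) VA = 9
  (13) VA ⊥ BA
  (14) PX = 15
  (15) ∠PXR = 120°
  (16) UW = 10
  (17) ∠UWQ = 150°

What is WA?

Step 1: By the law of cosines on triangle WQY: WY² = 4² + 11² − 2·4·11·cos(90°) = 137, so WY = √137.
Step 2: By the law of cosines on triangle WYA: WA² = √137² + 7² − 2·√137·7·cos(90°) = 186, so WA = √186.

Therefore, the length of WA = √186.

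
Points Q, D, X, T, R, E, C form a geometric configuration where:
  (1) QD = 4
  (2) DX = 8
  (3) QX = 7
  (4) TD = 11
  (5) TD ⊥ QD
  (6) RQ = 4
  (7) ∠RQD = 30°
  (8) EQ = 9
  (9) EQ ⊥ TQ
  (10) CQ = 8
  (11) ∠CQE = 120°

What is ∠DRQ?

Step 1: By the law of cosines on triangle RQD: RD² = 4² + 4² − 2·4·4·cos(30°) = 4.29, so RD ≈ 2.07.
Step 2: By the inverse law of cosines on triangle DRQ: cos(∠DRQ) = (2.07² + 4² − 4²) / (2·2.07·4) = 4.29/16.56 = 0.2588, so ∠DRQ = 75°.

Therefore, the measure of angle ∠DRQ = 75°.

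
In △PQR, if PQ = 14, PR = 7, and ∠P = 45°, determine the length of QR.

Law of cosines: QR^2 = 14^2 + 7^2 - 2(14)(7)cos(45°) = 245 - 98*sqrt(2), so QR = 7*sqrt(5 - 2*sqrt(2)).

7*sqrt(5 - 2*sqrt(2))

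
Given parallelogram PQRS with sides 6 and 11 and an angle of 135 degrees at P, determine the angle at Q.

Consecutive angles are supplementary: angle Q = 180 - 135 = 45 degrees.

45 degrees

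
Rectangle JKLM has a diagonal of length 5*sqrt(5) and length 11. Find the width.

The diagonal of a rectangle forms a right triangle with the two sides.
Rearranging the Pythagorean theorem: missing side = sqrt(d^2 - known^2).
= sqrt(125 - 121) = sqrt(4) = 2.

2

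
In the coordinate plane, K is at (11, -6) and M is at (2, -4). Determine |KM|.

d = sqrt((-9)^2 + (2)^2) = sqrt(85)

sqrt(85)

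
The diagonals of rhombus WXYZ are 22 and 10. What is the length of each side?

Half-diagonals are 11 and 5. side = sqrt(11^2 + 5^2) = sqrt(146)

sqrt(146)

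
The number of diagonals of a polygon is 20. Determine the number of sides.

Using d = n(n - 3)/2, we solve 20 = n(n - 3)/2.
So n(n - 3) = 40.
Testing n = 8: 8 * 5 = 40 = 40. Correct.
The polygon has 8 sides.

8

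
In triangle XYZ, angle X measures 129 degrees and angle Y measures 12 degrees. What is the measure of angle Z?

angle Z = 180 - 129 - 12 = 39 degrees.

39 degrees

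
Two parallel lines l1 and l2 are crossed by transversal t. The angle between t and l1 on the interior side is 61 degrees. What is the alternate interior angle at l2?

Alternate interior angles are equal: 61 degrees.

61 degrees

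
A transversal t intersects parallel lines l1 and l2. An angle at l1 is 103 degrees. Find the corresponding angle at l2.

When a transversal crosses parallel lines, angles in the same position at each intersection are called corresponding angles.
These are always equal, so the answer is 103 degrees.

103 degrees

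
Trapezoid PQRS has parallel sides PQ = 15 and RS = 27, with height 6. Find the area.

Area = (15 + 27) * 6 / 2 = 252 / 2 = 126

126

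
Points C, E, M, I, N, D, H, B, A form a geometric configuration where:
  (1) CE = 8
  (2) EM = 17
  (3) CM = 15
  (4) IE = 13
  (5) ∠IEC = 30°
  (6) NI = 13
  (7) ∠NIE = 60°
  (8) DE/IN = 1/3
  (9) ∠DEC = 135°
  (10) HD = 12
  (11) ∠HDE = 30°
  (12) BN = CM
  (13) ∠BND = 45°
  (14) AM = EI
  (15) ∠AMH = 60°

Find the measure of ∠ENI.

Step 1: By the law of cosines on triangle NIE: NE² = 13² + 13² − 2·13·13·cos(60°) = 169, so NE = 13.
Step 2: By the inverse law of cosines on triangle ENI: cos(∠ENI) = (13² + 13² − 13²) / (2·13·13) = 169/338 = 0.5, so ∠ENI = 60°.

Therefore, the measure of angle ∠ENI = 60°.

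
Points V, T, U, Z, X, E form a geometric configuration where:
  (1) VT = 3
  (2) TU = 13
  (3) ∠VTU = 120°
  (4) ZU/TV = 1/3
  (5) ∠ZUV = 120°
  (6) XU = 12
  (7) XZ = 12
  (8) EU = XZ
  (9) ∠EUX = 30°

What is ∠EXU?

From the given relations: EU = XZ = 12.
Step 1: By the law of cosines on triangle XUE: XE² = 12² + 12² − 2·12·12·cos(30°) = 38.58, so XE ≈ 6.21.
Step 2: By the inverse law of cosines on triangle EXU: cos(∠EXU) = (6.21² + 12² − 12²) / (2·6.21·12) = 38.58/149.08 = 0.2588, so ∠EXU = 75°.

Therefore, the measure of angle ∠EXU = 75°.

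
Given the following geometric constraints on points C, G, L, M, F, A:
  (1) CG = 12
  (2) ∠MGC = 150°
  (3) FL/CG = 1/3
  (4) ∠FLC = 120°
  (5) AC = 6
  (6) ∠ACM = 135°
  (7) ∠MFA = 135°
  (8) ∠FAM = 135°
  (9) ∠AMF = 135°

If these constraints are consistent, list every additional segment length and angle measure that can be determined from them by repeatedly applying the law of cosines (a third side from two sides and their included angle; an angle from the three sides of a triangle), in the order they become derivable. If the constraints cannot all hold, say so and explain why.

These constraints are not satisfiable: (7), (8) and (9) are the three interior angles of triangle MFA, which must sum to 180°, but 135° + 135° + 135° = 405°. No planar figure meets all of them, so nothing further can be derived.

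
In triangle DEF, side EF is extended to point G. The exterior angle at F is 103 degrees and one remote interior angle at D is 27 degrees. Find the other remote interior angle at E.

By the exterior angle theorem: exterior angle = sum of remote interior angles.
103 = 27 + angle E
angle E = 103 - 27 = 76 degrees

76 degrees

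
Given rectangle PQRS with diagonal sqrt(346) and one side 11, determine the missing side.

b = sqrt(d^2 - a^2) = sqrt(346 - 121) = sqrt(225) = 15

15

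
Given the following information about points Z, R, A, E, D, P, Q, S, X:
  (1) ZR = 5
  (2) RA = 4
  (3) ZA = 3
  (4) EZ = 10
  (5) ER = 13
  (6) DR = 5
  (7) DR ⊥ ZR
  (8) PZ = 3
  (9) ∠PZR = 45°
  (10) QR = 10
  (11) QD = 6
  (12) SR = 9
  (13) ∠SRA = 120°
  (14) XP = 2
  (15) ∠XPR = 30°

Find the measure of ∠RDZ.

Step 1: By the law of cosines on triangle DRZ: DZ² = 5² + 5² − 2·5·5·cos(90°) = 50, so DZ = 5·√2.
Step 2: By the inverse law of cosines on triangle RDZ: cos(∠RDZ) = (5² + (5·√2)² − 5²) / (2·5·5·√2) = 50/70.71 = 0.7071, so ∠RDZ = 45°.

Therefore, the measure of angle ∠RDZ = 45°.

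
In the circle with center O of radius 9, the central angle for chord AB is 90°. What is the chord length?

Chord length = 2r sin(θ/2)
= 2 × 9 × sin(90°/2)
= 2 × 9 × sin(45°)
= 9*sqrt(2)

9*sqrt(2)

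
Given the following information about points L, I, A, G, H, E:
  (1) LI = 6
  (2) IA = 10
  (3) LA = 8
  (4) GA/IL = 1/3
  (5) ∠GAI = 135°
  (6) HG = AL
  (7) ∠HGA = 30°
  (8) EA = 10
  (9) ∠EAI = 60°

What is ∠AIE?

Step 1: By the law of cosines on triangle IAE: IE² = 10² + 10² − 2·10·10·cos(60°) = 100, so IE = 10.
Step 2: By the inverse law of cosines on triangle AIE: cos(∠AIE) = (10² + 10² − 10²) / (2·10·10) = 100/200 = 0.5, so ∠AIE = 60°.

Therefore, the measure of angle ∠AIE = 60°.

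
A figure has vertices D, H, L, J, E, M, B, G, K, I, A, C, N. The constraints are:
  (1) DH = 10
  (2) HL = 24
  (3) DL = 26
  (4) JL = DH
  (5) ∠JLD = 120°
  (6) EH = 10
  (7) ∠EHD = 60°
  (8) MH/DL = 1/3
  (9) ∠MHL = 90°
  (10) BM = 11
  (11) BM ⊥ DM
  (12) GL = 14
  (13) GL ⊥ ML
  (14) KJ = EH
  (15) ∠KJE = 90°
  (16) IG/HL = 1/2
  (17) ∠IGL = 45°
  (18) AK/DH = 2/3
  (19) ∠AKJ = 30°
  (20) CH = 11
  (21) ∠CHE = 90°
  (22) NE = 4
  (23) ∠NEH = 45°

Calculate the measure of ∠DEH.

Step 1: By the law of cosines on triangle EHD: ED² = 10² + 10² − 2·10·10·cos(60°) = 100, so ED = 10.
Step 2: By the inverse law of cosines on triangle DEH: cos(∠DEH) = (10² + 10² − 10²) / (2·10·10) = 100/200 = 0.5, so ∠DEH = 60°.

Therefore, the measure of angle ∠DEH = 60°.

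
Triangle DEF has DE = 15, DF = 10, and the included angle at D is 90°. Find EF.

Since angle D = 90°, this is a right triangle and the law of cosines reduces to the Pythagorean theorem.
EF^2 = 15^2 + 10^2 = 325
EF = 5*sqrt(13)

5*sqrt(13)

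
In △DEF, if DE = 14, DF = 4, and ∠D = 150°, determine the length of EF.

Law of cosines: EF^2 = 14^2 + 4^2 - 2(14)(4)cos(150°) = 56*sqrt(3) + 212, so EF = 2*sqrt(14*sqrt(3) + 53).

2*sqrt(14*sqrt(3) + 53)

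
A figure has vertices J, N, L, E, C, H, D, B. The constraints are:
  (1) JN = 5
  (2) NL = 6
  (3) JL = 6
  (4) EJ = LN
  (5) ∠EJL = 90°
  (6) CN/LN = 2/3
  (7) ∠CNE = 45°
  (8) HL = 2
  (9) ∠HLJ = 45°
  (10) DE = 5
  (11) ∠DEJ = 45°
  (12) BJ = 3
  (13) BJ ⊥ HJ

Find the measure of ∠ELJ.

From the given relations: EJ = LN = 6.
Step 1: By the law of cosines on triangle LJE: LE² = 6² + 6² − 2·6·6·cos(90°) = 72, so LE = 6·√2.
Step 2: By the inverse law of cosines on triangle ELJ: cos(∠ELJ) = ((6·√2)² + 6² − 6²) / (2·6·√2·6) = 72/101.82 = 0.7071, so ∠ELJ = 45°.

Therefore, the measure of angle ∠ELJ = 45°.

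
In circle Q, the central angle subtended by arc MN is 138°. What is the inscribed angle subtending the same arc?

An inscribed angle intercepts an arc from a point on the circle, while the central angle intercepts the same arc from the center.
The inscribed angle is always half the central angle: 138° / 2 = 69°.

69°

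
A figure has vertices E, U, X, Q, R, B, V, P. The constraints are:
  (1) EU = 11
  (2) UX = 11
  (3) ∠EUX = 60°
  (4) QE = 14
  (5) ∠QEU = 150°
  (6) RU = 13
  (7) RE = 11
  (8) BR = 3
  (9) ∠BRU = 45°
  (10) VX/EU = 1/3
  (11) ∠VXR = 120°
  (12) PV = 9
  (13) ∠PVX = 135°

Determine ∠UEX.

Step 1: By the law of cosines on triangle EUX: EX² = 11² + 11² − 2·11·11·cos(60°) = 121, so EX = 11.
Step 2: By the inverse law of cosines on triangle UEX: cos(∠UEX) = (11² + 11² − 11²) / (2·11·11) = 121/242 = 0.5, so ∠UEX = 60°.

Therefore, the measure of angle ∠UEX = 60°.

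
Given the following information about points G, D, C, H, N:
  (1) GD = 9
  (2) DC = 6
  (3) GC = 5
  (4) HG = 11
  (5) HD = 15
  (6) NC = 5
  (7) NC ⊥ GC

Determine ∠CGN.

Step 1: By the law of cosines on triangle GCN: GN² = 5² + 5² − 2·5·5·cos(90°) = 50, so GN = 5·√2.
Step 2: By the inverse law of cosines on triangle CGN: cos(∠CGN) = (5² + (5·√2)² − 5²) / (2·5·5·√2) = 50/70.71 = 0.7071, so ∠CGN = 45°.

Therefore, the measure of angle ∠CGN = 45°.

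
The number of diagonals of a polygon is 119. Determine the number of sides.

Using d = n(n - 3)/2, we solve 119 = n(n - 3)/2.
So n(n - 3) = 238.
Testing n = 17: 17 * 14 = 238 = 238. Correct.
The polygon has 17 sides.

17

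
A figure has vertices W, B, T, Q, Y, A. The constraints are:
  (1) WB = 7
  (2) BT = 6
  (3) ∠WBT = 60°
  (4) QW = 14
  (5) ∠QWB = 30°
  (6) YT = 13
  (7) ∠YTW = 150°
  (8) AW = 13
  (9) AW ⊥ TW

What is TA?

Step 1: By the law of cosines on triangle TBW: TW² = 6² + 7² − 2·6·7·cos(60°) = 43, so TW = √43.
Step 2: By the law of cosines on triangle TWA: TA² = √43² + 13² − 2·√43·13·cos(90°) = 212, so TA = 2·√53.

Therefore, the length of TA = 2·√53.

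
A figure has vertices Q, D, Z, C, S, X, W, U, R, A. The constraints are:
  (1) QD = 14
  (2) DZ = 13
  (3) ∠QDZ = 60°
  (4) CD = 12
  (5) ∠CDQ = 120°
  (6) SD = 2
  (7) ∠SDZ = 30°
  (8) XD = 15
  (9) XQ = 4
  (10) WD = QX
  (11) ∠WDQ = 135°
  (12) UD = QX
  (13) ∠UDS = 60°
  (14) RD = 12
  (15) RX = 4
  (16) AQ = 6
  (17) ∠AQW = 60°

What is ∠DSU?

From the given relations: UD = QX = 4.
Step 1: By the law of cosines on triangle SDU: SU² = 2² + 4² − 2·2·4·cos(60°) = 12, so SU = 2·√3.
Step 2: By the inverse law of cosines on triangle DSU: cos(∠DSU) = (2² + (2·√3)² − 4²) / (2·2·2·√3) = 0/13.86 = 0, so ∠DSU = 90°.

Therefore, the measure of angle ∠DSU = 90°.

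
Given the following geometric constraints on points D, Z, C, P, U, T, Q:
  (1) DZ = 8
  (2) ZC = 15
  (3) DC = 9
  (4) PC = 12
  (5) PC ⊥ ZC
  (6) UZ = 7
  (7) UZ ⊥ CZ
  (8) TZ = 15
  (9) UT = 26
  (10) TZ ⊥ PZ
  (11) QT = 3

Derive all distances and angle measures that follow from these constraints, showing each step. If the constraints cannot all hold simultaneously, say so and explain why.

These constraints are not satisfiable: by the triangle inequality in triangle ZUT, (6) UZ = 7 and (8) TZ = 15 force UT ≤ 7 + 15 = 22, but (9) says UT = 26. No planar figure meets all of them, so nothing further can be derived.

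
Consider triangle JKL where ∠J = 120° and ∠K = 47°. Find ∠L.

The interior angles sum to 180°: angle L = 180 - 120 - 47 = 13°.
The triangle is obtuse (angles 120°, 47°, 13°).

13 degrees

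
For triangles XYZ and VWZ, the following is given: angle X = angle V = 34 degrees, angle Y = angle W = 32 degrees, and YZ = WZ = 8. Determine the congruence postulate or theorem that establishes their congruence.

The given information matches AAS: Two pairs of corresponding angles and a non-included side are equal (Angle-Angle-Side).

AAS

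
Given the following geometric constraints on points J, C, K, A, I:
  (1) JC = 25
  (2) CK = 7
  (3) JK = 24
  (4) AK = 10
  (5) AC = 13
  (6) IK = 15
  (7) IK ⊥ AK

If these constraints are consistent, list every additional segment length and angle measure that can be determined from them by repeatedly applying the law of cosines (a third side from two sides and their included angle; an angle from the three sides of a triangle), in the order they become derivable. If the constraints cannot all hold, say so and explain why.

The constraints are consistent. Derivable facts, in order:
After 1 step:
- AI = 5·√13
- ∠ACK = 49.58°
- ∠AKC = 98.21°
- ∠CAK = 32.2°
- ∠CJK = 16.26°
- ∠CKJ = 90°
- ∠JCK = 73.74°
After 2 steps:
- ∠AIK = 33.69°
- ∠IAK = 56.31°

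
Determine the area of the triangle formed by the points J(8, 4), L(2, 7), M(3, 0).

Using the Shoelace formula for a triangle:
Area = (1/2)|x0(y1 - y2) + x1(y2 - y0) + x2(y0 - y1)|
Area = (1/2)|8(7 - 0) + 2(0 - 4) + 3(4 - 7)|
Area = (1/2)|56 + -8 + -9|
Area = (1/2)|39|
Area = (1/2)(39)
Area = 39/2

39/2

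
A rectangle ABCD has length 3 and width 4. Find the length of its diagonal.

d = sqrt(3^2 + 4^2) = sqrt(25) = 5

5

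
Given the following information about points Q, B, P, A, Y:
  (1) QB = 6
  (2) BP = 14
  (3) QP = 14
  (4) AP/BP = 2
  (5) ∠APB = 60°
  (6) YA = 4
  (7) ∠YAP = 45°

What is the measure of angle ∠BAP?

From the given relations: AP = 2·BP = 2·14 = 28.
Step 1: By the law of cosines on triangle APB: AB² = 28² + 14² − 2·28·14·cos(60°) = 588, so AB = 14·√3.
Step 2: By the inverse law of cosines on triangle BAP: cos(∠BAP) = ((14·√3)² + 28² − 14²) / (2·14·√3·28) = 1176/1357.93 = 0.866, so ∠BAP = 30°.

Therefore, the measure of angle ∠BAP = 30°.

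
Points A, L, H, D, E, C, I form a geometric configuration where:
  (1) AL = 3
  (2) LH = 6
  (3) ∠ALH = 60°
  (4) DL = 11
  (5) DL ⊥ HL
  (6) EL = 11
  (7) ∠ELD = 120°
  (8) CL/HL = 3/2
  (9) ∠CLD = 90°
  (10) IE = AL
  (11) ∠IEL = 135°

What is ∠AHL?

Step 1: By the law of cosines on triangle HLA: HA² = 6² + 3² − 2·6·3·cos(60°) = 27, so HA = 3·√3.
Step 2: By the inverse law of cosines on triangle AHL: cos(∠AHL) = ((3·√3)² + 6² − 3²) / (2·3·√3·6) = 54/62.35 = 0.866, so ∠AHL = 30°.

Therefore, the measure of angle ∠AHL = 30°.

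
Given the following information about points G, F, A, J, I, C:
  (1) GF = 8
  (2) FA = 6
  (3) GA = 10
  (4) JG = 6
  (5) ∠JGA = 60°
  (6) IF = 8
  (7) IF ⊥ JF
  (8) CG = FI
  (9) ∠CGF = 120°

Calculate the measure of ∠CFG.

From the given relations: CG = FI = 8.
Step 1: By the law of cosines on triangle FGC: FC² = 8² + 8² − 2·8·8·cos(120°) = 192, so FC = 8·√3.
Step 2: By the inverse law of cosines on triangle CFG: cos(∠CFG) = ((8·√3)² + 8² − 8²) / (2·8·√3·8) = 192/221.7 = 0.866, so ∠CFG = 30°.

Therefore, the measure of angle ∠CFG = 30°.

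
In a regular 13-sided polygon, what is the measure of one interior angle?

Each interior angle of a regular n-gon is (n - 2) * 180 / n.
For n = 13: (13 - 2) * 180 / 13 = 1980/13 = 1980/13 degrees.

1980/13 degrees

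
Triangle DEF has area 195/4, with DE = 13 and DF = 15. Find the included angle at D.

From the SAS area formula Area = (1/2)ab sin(C), rearranging gives sin(C) = 2*Area/(ab).
sin(C) = 2 * 195/4 / (195) = 1/2.
Therefore C = arcsin(1/2) = 30°.
Since sin(180° - C) = sin(C), the obtuse angle 150° gives the same area, so C = 30° or C = 150°.

30° or 150°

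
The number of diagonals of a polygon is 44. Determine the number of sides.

Using d = n(n - 3)/2, we solve 44 = n(n - 3)/2.
So n(n - 3) = 88.
Testing n = 11: 11 * 8 = 88 = 88. Correct.
The polygon has 11 sides.

11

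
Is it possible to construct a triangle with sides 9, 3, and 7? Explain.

Check all three triangle inequalities:
9 + 3 = 12 > 7 ✓
9 + 7 = 16 > 3 ✓
3 + 7 = 10 > 9 ✓
All conditions hold, so these sides form a valid triangle.

Yes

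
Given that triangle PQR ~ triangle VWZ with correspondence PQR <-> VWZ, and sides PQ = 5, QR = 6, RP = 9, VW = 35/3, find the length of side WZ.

k = 35/3/5 = 7/3. WZ = 7/3 * 6 = 14.

14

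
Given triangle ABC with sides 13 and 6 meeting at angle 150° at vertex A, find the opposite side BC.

Law of cosines: BC^2 = 13^2 + 6^2 - 2(13)(6)cos(150°) = 78*sqrt(3) + 205, so BC = sqrt(78*sqrt(3) + 205).

sqrt(78*sqrt(3) + 205)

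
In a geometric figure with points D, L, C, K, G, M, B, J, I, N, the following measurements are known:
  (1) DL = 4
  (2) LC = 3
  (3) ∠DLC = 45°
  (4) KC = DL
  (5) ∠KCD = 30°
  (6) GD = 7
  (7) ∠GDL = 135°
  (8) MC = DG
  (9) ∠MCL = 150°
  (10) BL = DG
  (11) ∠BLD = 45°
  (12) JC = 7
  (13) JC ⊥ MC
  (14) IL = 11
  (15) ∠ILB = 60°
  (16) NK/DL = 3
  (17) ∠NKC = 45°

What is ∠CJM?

From the given relations: MC = DG = 7.
Step 1: By the law of cosines on triangle JCM: JM² = 7² + 7² − 2·7·7·cos(90°) = 98, so JM = 7·√2.
Step 2: By the inverse law of cosines on triangle CJM: cos(∠CJM) = (7² + (7·√2)² − 7²) / (2·7·7·√2) = 98/138.59 = 0.7071, so ∠CJM = 45°.

Therefore, the measure of angle ∠CJM = 45°.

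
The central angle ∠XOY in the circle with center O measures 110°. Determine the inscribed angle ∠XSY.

An inscribed angle intercepts an arc from a point on the circle, while the central angle intercepts the same arc from the center.
The inscribed angle is always half the central angle: 110° / 2 = 55°.

55°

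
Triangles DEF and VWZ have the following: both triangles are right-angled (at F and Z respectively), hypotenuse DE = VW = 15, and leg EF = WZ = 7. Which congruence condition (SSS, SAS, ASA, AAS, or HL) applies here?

Consider the given information: both triangles are right-angled (at F and Z respectively), hypotenuse DE = VW = 15, and leg EF = WZ = 7
This is not SSS or AAS: SSS requires all three pairs of sides, but we don't have that. AAS requires two angles and a non-included side.
The correct criterion is HL. The hypotenuse and one leg of two right triangles are equal (Hypotenuse-Leg).

HL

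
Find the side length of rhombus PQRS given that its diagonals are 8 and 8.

The diagonals of a rhombus bisect each other at right angles.
Half-diagonals: 8/2 = 4 and 8/2 = 4
side = sqrt(4^2 + 4^2)
side = sqrt(16 + 16)
side = sqrt(32) = 4*sqrt(2)

4*sqrt(2)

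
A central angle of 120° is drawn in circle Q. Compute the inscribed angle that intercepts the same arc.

An inscribed angle intercepts an arc from a point on the circle, while the central angle intercepts the same arc from the center.
The inscribed angle is always half the central angle: 120° / 2 = 60°.

60°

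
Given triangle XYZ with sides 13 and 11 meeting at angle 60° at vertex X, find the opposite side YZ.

Law of cosines: YZ^2 = 13^2 + 11^2 - 2(13)(11)cos(60°) = 147, so YZ = 7*sqrt(3).

7*sqrt(3)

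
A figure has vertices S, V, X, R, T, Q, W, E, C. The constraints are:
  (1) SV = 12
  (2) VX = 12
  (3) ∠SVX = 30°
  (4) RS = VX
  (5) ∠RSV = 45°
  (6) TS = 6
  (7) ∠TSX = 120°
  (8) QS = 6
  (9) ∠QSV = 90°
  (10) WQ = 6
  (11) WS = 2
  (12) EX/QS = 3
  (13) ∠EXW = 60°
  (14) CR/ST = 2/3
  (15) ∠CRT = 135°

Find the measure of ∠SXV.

Step 1: By the law of cosines on triangle XVS: XS² = 12² + 12² − 2·12·12·cos(30°) = 38.58, so XS ≈ 6.21.
Step 2: By the inverse law of cosines on triangle SXV: cos(∠SXV) = (6.21² + 12² − 12²) / (2·6.21·12) = 38.58/149.08 = 0.2588, so ∠SXV = 75°.

Therefore, the measure of angle ∠SXV = 75°.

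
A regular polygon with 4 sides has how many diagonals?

Total line segments between 4 vertices = C(4,2) = 6.
Subtract the 4 sides: 6 - 4 = 2 diagonals.

2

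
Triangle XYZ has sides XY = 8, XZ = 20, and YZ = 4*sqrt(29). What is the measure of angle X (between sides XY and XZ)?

By the inverse law of cosines: cos(X) = (XY² + XZ² - YZ²) / (2 × XY × XZ)
cos(X) = (8² + 20² - (4*sqrt(29))²) / (2 × 8 × 20)
cos(X) = (64 + 400 - (464)) / 320
cos(X) = 0
X = arccos(0) = 90°

90°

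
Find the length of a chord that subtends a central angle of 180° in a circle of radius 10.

Chord length = 2r sin(θ/2)
= 2 × 10 × sin(180°/2)
= 2 × 10 × sin(90°)
= 20

20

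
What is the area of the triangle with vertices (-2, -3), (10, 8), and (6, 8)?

The Shoelace formula computes the area from vertex coordinates by summing cross products.
For vertices (-2,-3), (10,8), (6,8):
Signed sum = -2*8 - 10*-3 + 10*8 - 6*8 + 6*-3 - -2*8
= 14 + 32 + -2 = 44
Area = (1/2)|44| = 22.

22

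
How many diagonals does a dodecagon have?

The number of diagonals in an n-gon is n(n - 3)/2.
For n = 12: 12(12 - 3)/2 = 12 × 9 / 2 = 54.

54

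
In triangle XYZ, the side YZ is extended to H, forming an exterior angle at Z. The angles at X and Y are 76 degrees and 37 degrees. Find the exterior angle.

Exterior angle = 76 + 37 = 113 degrees (exterior angle theorem).

113 degrees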